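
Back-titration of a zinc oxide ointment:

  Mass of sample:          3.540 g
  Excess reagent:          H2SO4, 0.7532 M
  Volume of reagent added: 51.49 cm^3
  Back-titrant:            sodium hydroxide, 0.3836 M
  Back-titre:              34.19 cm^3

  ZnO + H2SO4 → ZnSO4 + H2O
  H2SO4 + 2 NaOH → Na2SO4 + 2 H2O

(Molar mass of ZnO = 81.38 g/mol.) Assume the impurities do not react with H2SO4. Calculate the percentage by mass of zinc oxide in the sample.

74.08 %

n(H2SO4) added = 0.05149 × 0.7532 = 0.03878 mol
n(NaOH) used in back-titration = 0.03419 × 0.3836 = 0.01312 mol
From the 1:2 ratio, n(H2SO4) left over = 1/2 × 0.01312 = 6.558 × 10^-3 mol
n(H2SO4) consumed by analyte = 0.03878 − 6.558 × 10^-3 = 0.03222 mol
n(ZnO) = 0.03222 mol (1:1 ratio)
mass of ZnO = 0.03222 × 81.38 = 2.622 g
% ZnO = 2.622 / 3.540 × 100 = 74.08 %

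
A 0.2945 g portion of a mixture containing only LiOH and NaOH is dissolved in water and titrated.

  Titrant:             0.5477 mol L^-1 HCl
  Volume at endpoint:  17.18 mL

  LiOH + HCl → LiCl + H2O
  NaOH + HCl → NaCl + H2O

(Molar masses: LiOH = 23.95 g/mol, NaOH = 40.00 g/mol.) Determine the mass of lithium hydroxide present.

0.1222 g

n(HCl) = 0.01718 × 0.5477 = 9.409 × 10^-3 mol
Let x = n(LiOH), y = n(NaOH).
Titrant: 1x + 1y = 9.409 × 10^-3;  mass: 23.95x + 40.00y = 0.2945
Solving, x = 5.102 × 10^-3 mol, y = 4.308 × 10^-3 mol
mass of LiOH = 5.102 × 10^-3 × 23.95 = 0.1222 g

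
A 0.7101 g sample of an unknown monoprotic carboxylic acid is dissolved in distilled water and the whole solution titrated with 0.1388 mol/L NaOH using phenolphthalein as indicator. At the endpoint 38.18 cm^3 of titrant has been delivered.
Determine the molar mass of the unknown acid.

134.0 g/mol

n(NaOH) = 0.03818 L × 0.1388 mol/L = 5.299 × 10^-3 mol
n(HA) = 5.299 × 10^-3 mol (1:1 ratio)
M = m / n = 0.7101 g / 5.299 × 10^-3 mol = 134.0 g/mol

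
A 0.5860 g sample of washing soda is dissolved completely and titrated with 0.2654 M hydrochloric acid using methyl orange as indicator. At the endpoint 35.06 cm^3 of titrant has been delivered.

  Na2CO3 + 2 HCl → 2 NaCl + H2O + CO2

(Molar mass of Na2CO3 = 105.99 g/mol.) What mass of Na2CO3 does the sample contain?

n(HCl) = 0.03506 L × 0.2654 mol/L = 9.305 × 10^-3 mol
From the 1:2 ratio, n(Na2CO3) = 1/2 × 9.305 × 10^-3 = 4.652 × 10^-3 mol
mass of Na2CO3 = 4.652 × 10^-3 × 105.99 g/mol = 0.4931 g

0.4931 g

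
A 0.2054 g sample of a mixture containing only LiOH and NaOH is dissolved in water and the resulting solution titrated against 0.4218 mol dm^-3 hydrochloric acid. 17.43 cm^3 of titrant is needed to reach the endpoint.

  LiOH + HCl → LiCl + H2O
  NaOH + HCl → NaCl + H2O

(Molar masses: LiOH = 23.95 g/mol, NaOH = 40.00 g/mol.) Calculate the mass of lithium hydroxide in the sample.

0.1323 g

n(HCl) = 0.01743 × 0.4218 = 7.352 × 10^-3 mol
Let x = n(LiOH), y = n(NaOH).
Titrant: 1x + 1y = 7.352 × 10^-3;  mass: 23.95x + 40.00y = 0.2054
Solving, x = 5.525 × 10^-3 mol, y = 1.827 × 10^-3 mol
mass of LiOH = 5.525 × 10^-3 × 23.95 = 0.1323 g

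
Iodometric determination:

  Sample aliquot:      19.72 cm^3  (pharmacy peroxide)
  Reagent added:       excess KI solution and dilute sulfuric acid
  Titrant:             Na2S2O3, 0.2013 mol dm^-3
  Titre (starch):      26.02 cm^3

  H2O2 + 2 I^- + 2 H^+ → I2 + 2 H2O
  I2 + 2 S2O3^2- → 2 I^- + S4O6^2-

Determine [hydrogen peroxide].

0.1328 mol/L

n(S2O3^2-) = 0.02602 × 0.2013 = 5.238 × 10^-3 mol
n(I2) = n(S2O3^2-)/2 = 2.619 × 10^-3 mol
n(H2O2) in the aliquot = 2.619 × 10^-3 mol (1:1 ratio)
[H2O2] = 2.619 × 10^-3 / 0.01972 = 0.1328 mol/L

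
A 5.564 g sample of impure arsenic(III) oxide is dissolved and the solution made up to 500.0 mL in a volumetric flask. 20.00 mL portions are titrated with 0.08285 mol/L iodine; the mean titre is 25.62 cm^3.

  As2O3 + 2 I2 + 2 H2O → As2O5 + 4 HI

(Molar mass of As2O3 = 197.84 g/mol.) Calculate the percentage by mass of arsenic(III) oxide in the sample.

94.34 %

n(I2) per titration = 0.02562 × 0.08285 = 2.123 × 10^-3 mol
From the 1:2 ratio, n(As2O3) in each aliquot = 1/2 × 2.123 × 10^-3 = 1.061 × 10^-3 mol
n(As2O3) in the whole flask = 1.061 × 10^-3 × 500.0/20.00 = 0.02653 mol
mass of As2O3 = 0.02653 × 197.84 = 5.249 g
% As2O3 = 5.249 / 5.564 × 100 = 94.34 %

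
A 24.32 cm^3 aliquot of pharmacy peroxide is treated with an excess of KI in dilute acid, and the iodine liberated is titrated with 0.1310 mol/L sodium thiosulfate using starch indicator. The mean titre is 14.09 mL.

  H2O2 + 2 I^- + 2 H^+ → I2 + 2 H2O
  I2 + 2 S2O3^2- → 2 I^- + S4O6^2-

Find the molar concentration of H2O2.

0.03795 mol/L

n(S2O3^2-) = 0.01409 × 0.1310 = 1.846 × 10^-3 mol
n(I2) = n(S2O3^2-)/2 = 9.229 × 10^-4 mol
n(H2O2) in the aliquot = 9.229 × 10^-4 mol (1:1 ratio)
[H2O2] = 9.229 × 10^-4 / 0.02432 = 0.03795 mol/L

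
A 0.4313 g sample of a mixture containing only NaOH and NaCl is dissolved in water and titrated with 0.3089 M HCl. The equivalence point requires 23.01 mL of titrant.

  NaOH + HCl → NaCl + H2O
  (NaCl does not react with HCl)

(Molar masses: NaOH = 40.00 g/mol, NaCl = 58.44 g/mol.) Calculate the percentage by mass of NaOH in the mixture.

n(HCl) = 0.02301 × 0.3089 = 7.108 × 10^-3 mol
Let x = n(NaOH), y = n(NaCl).
Titrant: 1x = 7.108 × 10^-3;  mass: 40.00x + 58.44y = 0.4313
Solving, x = 7.108 × 10^-3 mol, y = 2.515 × 10^-3 mol
mass of NaOH = 7.108 × 10^-3 × 40.00 = 0.2843 g
% NaOH = 0.2843 / 0.4313 × 100 = 65.92 %

65.92 %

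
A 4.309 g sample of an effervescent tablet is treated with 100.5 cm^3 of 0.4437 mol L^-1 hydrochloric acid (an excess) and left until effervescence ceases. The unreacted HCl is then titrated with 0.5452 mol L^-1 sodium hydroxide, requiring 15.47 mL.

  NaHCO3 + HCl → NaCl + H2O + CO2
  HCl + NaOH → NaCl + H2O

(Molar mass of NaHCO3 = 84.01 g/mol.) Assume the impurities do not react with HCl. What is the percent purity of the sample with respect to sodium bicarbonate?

70.49 %

n(HCl) added = 0.1005 × 0.4437 = 0.04459 mol
n(NaOH) used in back-titration = 0.01547 × 0.5452 = 8.434 × 10^-3 mol
n(HCl) left over = 8.434 × 10^-3 mol (1:1 ratio)
n(HCl) consumed by analyte = 0.04459 − 8.434 × 10^-3 = 0.03616 mol
n(NaHCO3) = 0.03616 mol (1:1 ratio)
mass of NaHCO3 = 0.03616 × 84.01 = 3.038 g
% NaHCO3 = 3.038 / 4.309 × 100 = 70.49 %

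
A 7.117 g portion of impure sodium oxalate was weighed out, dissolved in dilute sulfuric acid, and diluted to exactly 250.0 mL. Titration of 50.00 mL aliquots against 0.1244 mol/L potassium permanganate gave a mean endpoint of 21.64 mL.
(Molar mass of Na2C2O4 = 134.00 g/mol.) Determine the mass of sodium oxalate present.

2 MnO4^- + 5 C2O4^2- + 16 H^+ → 2 Mn^2+ + 10 CO2 + 8 H2O
n(KMnO4) per titration = 0.02164 × 0.1244 = 2.692 × 10^-3 mol
From the 5:2 ratio, n(Na2C2O4) in each aliquot = 5/2 × 2.692 × 10^-3 = 6.730 × 10^-3 mol
n(Na2C2O4) in the whole flask = 6.730 × 10^-3 × 250.0/50.00 = 0.03365 mol
mass of Na2C2O4 = 0.03365 × 134.00 = 4.509 g

4.509 g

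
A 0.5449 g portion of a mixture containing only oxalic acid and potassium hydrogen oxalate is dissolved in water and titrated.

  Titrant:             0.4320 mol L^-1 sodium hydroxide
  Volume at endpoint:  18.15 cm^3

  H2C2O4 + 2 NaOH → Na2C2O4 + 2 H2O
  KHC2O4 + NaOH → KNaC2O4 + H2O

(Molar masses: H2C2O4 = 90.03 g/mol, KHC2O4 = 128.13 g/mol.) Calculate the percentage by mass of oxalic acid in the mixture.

45.70 %

n(NaOH) = 0.01815 × 0.4320 = 7.841 × 10^-3 mol
Let x = n(H2C2O4), y = n(KHC2O4).
Titrant: 2x + 1y = 7.841 × 10^-3;  mass: 90.03x + 128.13y = 0.5449
Solving, x = 2.766 × 10^-3 mol, y = 2.309 × 10^-3 mol
mass of H2C2O4 = 2.766 × 10^-3 × 90.03 = 0.2490 g
% H2C2O4 = 0.2490 / 0.5449 × 100 = 45.70 %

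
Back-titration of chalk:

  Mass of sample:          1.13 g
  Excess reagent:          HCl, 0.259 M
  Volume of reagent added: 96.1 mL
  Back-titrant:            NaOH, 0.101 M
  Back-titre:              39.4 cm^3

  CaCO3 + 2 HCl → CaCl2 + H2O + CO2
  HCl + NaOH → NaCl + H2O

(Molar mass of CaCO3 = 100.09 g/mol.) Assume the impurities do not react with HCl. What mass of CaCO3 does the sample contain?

1.05 g

n(HCl) added = 0.0961 × 0.259 = 0.0249 mol
n(NaOH) used in back-titration = 0.0394 × 0.101 = 3.98 × 10^-3 mol
n(HCl) left over = 3.98 × 10^-3 mol (1:1 ratio)
n(HCl) consumed by analyte = 0.0249 − 3.98 × 10^-3 = 0.0209 mol
From the 1:2 ratio, n(CaCO3) = 1/2 × 0.0209 = 0.0105 mol
mass of CaCO3 = 0.0105 × 100.09 = 1.05 g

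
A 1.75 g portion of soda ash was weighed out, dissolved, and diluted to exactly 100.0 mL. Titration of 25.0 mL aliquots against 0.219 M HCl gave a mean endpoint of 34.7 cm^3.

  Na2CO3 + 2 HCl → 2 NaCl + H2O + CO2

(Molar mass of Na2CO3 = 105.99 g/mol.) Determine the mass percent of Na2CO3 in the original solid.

92.1 %

n(HCl) per titration = 0.0347 × 0.219 = 7.60 × 10^-3 mol
From the 1:2 ratio, n(Na2CO3) in each aliquot = 1/2 × 7.60 × 10^-3 = 3.80 × 10^-3 mol
n(Na2CO3) in the whole flask = 3.80 × 10^-3 × 100.0/25.0 = 0.0152 mol
mass of Na2CO3 = 0.0152 × 105.99 = 1.61 g
% Na2CO3 = 1.61 / 1.75 × 100 = 92.1 %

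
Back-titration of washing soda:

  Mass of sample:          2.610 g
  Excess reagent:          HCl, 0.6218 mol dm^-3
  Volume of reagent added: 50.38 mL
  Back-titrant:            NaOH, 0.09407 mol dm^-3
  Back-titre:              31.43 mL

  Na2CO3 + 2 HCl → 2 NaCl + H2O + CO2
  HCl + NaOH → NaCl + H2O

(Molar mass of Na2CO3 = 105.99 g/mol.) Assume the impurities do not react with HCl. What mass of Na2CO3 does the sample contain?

n(HCl) added = 0.05038 × 0.6218 = 0.03133 mol
n(NaOH) used in back-titration = 0.03143 × 0.09407 = 2.957 × 10^-3 mol
n(HCl) left over = 2.957 × 10^-3 mol (1:1 ratio)
n(HCl) consumed by analyte = 0.03133 − 2.957 × 10^-3 = 0.02837 mol
From the 1:2 ratio, n(Na2CO3) = 1/2 × 0.02837 = 0.01418 mol
mass of Na2CO3 = 0.01418 × 105.99 = 1.503 g

1.503 g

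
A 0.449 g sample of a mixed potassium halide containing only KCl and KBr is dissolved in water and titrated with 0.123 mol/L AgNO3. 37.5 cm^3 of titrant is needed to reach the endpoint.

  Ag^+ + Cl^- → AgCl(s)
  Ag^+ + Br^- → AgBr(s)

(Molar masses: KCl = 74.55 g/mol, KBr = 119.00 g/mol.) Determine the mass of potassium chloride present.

n(AgNO3) = 0.0375 × 0.123 = 4.61 × 10^-3 mol
Let x = n(KCl), y = n(KBr).
Titrant: 1x + 1y = 4.61 × 10^-3;  mass: 74.55x + 119.00y = 0.449
Solving, x = 2.25 × 10^-3 mol, y = 2.37 × 10^-3 mol
mass of KCl = 2.25 × 10^-3 × 74.55 = 0.168 g

0.168 g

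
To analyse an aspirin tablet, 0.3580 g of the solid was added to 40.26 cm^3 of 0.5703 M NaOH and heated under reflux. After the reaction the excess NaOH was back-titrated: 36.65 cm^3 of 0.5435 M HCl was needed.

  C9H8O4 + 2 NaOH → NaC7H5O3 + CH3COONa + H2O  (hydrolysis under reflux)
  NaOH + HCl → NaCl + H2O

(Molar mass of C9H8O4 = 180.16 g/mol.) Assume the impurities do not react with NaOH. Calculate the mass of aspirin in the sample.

n(NaOH) added = 0.04026 × 0.5703 = 0.02296 mol
n(HCl) used in back-titration = 0.03665 × 0.5435 = 0.01992 mol
n(NaOH) left over = 0.01992 mol (1:1 ratio)
n(NaOH) consumed by analyte = 0.02296 − 0.01992 = 3.041 × 10^-3 mol
From the 1:2 ratio, n(C9H8O4) = 1/2 × 3.041 × 10^-3 = 1.521 × 10^-3 mol
mass of C9H8O4 = 1.521 × 10^-3 × 180.16 = 0.2739 g

0.2739 g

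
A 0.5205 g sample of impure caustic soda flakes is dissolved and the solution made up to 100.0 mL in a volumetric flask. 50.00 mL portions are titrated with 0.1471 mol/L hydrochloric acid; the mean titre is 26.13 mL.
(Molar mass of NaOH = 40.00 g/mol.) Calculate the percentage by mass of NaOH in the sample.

NaOH + HCl → NaCl + H2O
n(HCl) per titration = 0.02613 × 0.1471 = 3.844 × 10^-3 mol
n(NaOH) in each aliquot = 3.844 × 10^-3 mol (1:1 ratio)
n(NaOH) in the whole flask = 3.844 × 10^-3 × 100.0/50.00 = 7.687 × 10^-3 mol
mass of NaOH = 7.687 × 10^-3 × 40.00 = 0.3075 g
% NaOH = 0.3075 / 0.5205 × 100 = 59.08 %

59.08 %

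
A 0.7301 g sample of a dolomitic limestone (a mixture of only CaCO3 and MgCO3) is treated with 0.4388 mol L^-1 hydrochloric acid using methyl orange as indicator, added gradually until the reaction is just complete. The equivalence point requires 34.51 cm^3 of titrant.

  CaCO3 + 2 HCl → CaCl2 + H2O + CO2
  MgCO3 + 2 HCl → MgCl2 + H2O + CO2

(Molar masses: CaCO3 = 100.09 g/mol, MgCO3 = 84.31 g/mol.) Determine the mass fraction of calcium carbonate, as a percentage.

79.71 %

n(HCl) = 0.03451 × 0.4388 = 0.01514 mol
Let x = n(CaCO3), y = n(MgCO3).
Titrant: 2x + 2y = 0.01514;  mass: 100.09x + 84.31y = 0.7301
Solving, x = 5.814 × 10^-3 mol, y = 1.757 × 10^-3 mol
mass of CaCO3 = 5.814 × 10^-3 × 100.09 = 0.5819 g
% CaCO3 = 0.5819 / 0.7301 × 100 = 79.71 %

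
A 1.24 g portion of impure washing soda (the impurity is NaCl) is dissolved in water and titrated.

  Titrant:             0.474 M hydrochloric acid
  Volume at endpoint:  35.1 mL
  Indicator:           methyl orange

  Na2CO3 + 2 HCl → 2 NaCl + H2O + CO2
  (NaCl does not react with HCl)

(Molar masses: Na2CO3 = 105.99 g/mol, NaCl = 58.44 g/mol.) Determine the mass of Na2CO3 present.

0.882 g

n(HCl) = 0.0351 × 0.474 = 0.0166 mol
Let x = n(Na2CO3), y = n(NaCl).
Titrant: 2x = 0.0166;  mass: 105.99x + 58.44y = 1.24
Solving, x = 8.32 × 10^-3 mol, y = 6.13 × 10^-3 mol
mass of Na2CO3 = 8.32 × 10^-3 × 105.99 = 0.882 g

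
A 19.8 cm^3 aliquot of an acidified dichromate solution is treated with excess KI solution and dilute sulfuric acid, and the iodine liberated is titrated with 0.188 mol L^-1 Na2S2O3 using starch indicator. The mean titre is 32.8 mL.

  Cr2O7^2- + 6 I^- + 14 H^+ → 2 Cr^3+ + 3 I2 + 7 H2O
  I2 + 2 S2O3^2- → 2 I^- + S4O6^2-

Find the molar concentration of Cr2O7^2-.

n(S2O3^2-) = 0.0328 × 0.188 = 6.17 × 10^-3 mol
n(I2) = n(S2O3^2-)/2 = 3.08 × 10^-3 mol
From the 1:3 ratio, n(Cr2O7^2-) in the aliquot = 1/3 × 3.08 × 10^-3 = 1.03 × 10^-3 mol
[Cr2O7^2-] = 1.03 × 10^-3 / 0.0198 = 0.0519 mol/L

0.0519 mol/L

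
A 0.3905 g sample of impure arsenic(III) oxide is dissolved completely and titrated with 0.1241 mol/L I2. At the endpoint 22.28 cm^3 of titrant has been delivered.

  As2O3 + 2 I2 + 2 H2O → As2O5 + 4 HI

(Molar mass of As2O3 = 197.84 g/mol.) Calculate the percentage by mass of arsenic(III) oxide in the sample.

70.04 %

n(I2) = 0.02228 L × 0.1241 mol/L = 2.765 × 10^-3 mol
From the 1:2 ratio, n(As2O3) = 1/2 × 2.765 × 10^-3 = 1.382 × 10^-3 mol
mass of As2O3 = 1.382 × 10^-3 × 197.84 g/mol = 0.2735 g
% As2O3 = 0.2735 / 0.3905 × 100 = 70.04 %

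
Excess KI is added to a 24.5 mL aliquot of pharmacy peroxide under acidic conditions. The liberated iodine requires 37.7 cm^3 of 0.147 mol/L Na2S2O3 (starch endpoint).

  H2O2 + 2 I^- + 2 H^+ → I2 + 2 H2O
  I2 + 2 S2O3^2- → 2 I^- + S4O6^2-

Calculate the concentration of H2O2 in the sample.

0.113 mol/L

n(S2O3^2-) = 0.0377 × 0.147 = 5.54 × 10^-3 mol
n(I2) = n(S2O3^2-)/2 = 2.77 × 10^-3 mol
n(H2O2) in the aliquot = 2.77 × 10^-3 mol (1:1 ratio)
[H2O2] = 2.77 × 10^-3 / 0.0245 = 0.113 mol/L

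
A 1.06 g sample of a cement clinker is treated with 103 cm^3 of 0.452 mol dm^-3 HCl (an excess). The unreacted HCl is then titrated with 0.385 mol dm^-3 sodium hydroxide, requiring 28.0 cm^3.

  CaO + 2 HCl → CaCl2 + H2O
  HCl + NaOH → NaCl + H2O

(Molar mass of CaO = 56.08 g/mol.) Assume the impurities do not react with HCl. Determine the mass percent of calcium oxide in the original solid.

94.6 %

n(HCl) added = 0.103 × 0.452 = 0.0466 mol
n(NaOH) used in back-titration = 0.0280 × 0.385 = 0.0108 mol
n(HCl) left over = 0.0108 mol (1:1 ratio)
n(HCl) consumed by analyte = 0.0466 − 0.0108 = 0.0358 mol
From the 1:2 ratio, n(CaO) = 1/2 × 0.0358 = 0.0179 mol
mass of CaO = 0.0179 × 56.08 = 1.00 g
% CaO = 1.00 / 1.06 × 100 = 94.6 %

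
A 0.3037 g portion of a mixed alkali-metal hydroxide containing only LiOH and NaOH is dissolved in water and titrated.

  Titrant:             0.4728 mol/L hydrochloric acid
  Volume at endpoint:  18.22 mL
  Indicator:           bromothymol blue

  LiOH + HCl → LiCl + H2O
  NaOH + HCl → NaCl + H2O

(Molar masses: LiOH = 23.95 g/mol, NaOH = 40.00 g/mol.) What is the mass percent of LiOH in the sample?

n(HCl) = 0.01822 × 0.4728 = 8.614 × 10^-3 mol
Let x = n(LiOH), y = n(NaOH).
Titrant: 1x + 1y = 8.614 × 10^-3;  mass: 23.95x + 40.00y = 0.3037
Solving, x = 2.547 × 10^-3 mol, y = 6.068 × 10^-3 mol
mass of LiOH = 2.547 × 10^-3 × 23.95 = 0.06100 g
% LiOH = 0.06100 / 0.3037 × 100 = 20.08 %

20.08 %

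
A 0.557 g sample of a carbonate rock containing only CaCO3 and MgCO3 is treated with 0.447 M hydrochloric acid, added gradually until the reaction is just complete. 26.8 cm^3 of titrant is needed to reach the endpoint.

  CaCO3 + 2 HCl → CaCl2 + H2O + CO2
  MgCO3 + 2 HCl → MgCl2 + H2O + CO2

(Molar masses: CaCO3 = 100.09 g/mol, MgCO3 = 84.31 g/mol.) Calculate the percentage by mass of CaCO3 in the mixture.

59.2 %

n(HCl) = 0.0268 × 0.447 = 0.0120 mol
Let x = n(CaCO3), y = n(MgCO3).
Titrant: 2x + 2y = 0.0120;  mass: 100.09x + 84.31y = 0.557
Solving, x = 3.30 × 10^-3 mol, y = 2.69 × 10^-3 mol
mass of CaCO3 = 3.30 × 10^-3 × 100.09 = 0.330 g
% CaCO3 = 0.330 / 0.557 × 100 = 59.2 %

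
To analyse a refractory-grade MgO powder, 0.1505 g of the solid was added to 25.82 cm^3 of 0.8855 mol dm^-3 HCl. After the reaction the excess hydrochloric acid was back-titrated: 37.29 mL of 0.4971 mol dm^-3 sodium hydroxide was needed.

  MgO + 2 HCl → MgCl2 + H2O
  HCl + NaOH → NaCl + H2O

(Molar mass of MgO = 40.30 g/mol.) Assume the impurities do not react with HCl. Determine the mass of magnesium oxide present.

0.08718 g

n(HCl) added = 0.02582 × 0.8855 = 0.02286 mol
n(NaOH) used in back-titration = 0.03729 × 0.4971 = 0.01854 mol
n(HCl) left over = 0.01854 mol (1:1 ratio)
n(HCl) consumed by analyte = 0.02286 − 0.01854 = 4.327 × 10^-3 mol
From the 1:2 ratio, n(MgO) = 1/2 × 4.327 × 10^-3 = 2.163 × 10^-3 mol
mass of MgO = 2.163 × 10^-3 × 40.30 = 0.08718 g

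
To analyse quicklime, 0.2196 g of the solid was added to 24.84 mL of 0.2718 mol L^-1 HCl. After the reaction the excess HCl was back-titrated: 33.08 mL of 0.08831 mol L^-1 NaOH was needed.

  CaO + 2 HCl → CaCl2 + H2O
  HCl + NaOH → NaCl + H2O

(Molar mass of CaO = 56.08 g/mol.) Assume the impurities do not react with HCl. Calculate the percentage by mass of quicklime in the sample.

48.91 %

n(HCl) added = 0.02484 × 0.2718 = 6.752 × 10^-3 mol
n(NaOH) used in back-titration = 0.03308 × 0.08831 = 2.921 × 10^-3 mol
n(HCl) left over = 2.921 × 10^-3 mol (1:1 ratio)
n(HCl) consumed by analyte = 6.752 × 10^-3 − 2.921 × 10^-3 = 3.830 × 10^-3 mol
From the 1:2 ratio, n(CaO) = 1/2 × 3.830 × 10^-3 = 1.915 × 10^-3 mol
mass of CaO = 1.915 × 10^-3 × 56.08 = 0.1074 g
% CaO = 0.1074 / 0.2196 × 100 = 48.91 %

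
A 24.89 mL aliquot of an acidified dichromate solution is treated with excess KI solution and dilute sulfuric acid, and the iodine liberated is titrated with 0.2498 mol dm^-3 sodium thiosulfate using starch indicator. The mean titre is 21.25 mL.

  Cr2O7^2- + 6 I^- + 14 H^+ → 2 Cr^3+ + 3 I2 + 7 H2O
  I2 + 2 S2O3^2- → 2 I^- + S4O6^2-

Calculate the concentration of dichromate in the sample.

n(S2O3^2-) = 0.02125 × 0.2498 = 5.308 × 10^-3 mol
n(I2) = n(S2O3^2-)/2 = 2.654 × 10^-3 mol
From the 1:3 ratio, n(Cr2O7^2-) in the aliquot = 1/3 × 2.654 × 10^-3 = 8.847 × 10^-4 mol
[Cr2O7^2-] = 8.847 × 10^-4 / 0.02489 = 0.03554 mol/L

0.03554 mol/L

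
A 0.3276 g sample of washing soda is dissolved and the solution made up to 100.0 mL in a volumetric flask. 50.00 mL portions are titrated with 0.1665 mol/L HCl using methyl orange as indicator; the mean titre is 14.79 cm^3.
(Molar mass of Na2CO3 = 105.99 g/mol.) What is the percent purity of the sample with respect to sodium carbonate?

79.67 %

Na2CO3 + 2 HCl → 2 NaCl + H2O + CO2
n(HCl) per titration = 0.01479 × 0.1665 = 2.463 × 10^-3 mol
From the 1:2 ratio, n(Na2CO3) in each aliquot = 1/2 × 2.463 × 10^-3 = 1.231 × 10^-3 mol
n(Na2CO3) in the whole flask = 1.231 × 10^-3 × 100.0/50.00 = 2.463 × 10^-3 mol
mass of Na2CO3 = 2.463 × 10^-3 × 105.99 = 0.2610 g
% Na2CO3 = 0.2610 / 0.3276 × 100 = 79.67 %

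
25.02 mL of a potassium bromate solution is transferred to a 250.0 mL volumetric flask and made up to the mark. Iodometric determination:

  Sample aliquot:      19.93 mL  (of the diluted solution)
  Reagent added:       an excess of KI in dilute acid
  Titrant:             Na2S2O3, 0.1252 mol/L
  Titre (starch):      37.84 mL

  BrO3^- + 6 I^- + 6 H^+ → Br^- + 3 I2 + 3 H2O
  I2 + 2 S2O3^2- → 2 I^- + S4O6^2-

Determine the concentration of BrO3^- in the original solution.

0.3959 mol/L

n(S2O3^2-) = 0.03784 × 0.1252 = 4.738 × 10^-3 mol
n(I2) = n(S2O3^2-)/2 = 2.369 × 10^-3 mol
From the 1:3 ratio, n(BrO3^-) in the aliquot = 1/3 × 2.369 × 10^-3 = 7.896 × 10^-4 mol
[BrO3^-]_dilute = 7.896 × 10^-4 / 0.01993 = 0.03962 mol/L
[BrO3^-]_original = 0.03962 × 250.0/25.02 = 0.3959 mol/L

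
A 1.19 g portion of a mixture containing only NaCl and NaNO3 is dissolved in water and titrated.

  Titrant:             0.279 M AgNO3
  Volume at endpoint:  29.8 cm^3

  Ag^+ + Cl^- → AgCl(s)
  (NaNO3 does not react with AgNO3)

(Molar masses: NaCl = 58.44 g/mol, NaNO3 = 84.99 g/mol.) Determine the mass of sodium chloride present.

n(AgNO3) = 0.0298 × 0.279 = 8.31 × 10^-3 mol
Let x = n(NaCl), y = n(NaNO3).
Titrant: 1x = 8.31 × 10^-3;  mass: 58.44x + 84.99y = 1.19
Solving, x = 8.31 × 10^-3 mol, y = 8.28 × 10^-3 mol
mass of NaCl = 8.31 × 10^-3 × 58.44 = 0.486 g

0.486 g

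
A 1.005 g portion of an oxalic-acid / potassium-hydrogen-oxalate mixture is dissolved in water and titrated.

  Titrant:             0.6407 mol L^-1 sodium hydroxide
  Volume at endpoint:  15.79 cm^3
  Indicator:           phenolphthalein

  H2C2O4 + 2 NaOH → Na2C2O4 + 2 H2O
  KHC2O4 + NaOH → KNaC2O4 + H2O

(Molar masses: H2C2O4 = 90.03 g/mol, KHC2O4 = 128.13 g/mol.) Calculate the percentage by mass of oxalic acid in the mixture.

n(NaOH) = 0.01579 × 0.6407 = 0.01012 mol
Let x = n(H2C2O4), y = n(KHC2O4).
Titrant: 2x + 1y = 0.01012;  mass: 90.03x + 128.13y = 1.005
Solving, x = 1.752 × 10^-3 mol, y = 6.613 × 10^-3 mol
mass of H2C2O4 = 1.752 × 10^-3 × 90.03 = 0.1577 g
% H2C2O4 = 0.1577 / 1.005 × 100 = 15.70 %

15.70 %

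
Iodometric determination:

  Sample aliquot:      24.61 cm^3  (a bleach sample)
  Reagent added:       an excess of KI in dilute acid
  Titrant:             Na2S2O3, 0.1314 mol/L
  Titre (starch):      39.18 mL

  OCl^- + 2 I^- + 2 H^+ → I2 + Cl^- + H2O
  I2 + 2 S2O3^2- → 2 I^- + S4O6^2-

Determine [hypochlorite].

0.1046 mol/L

n(S2O3^2-) = 0.03918 × 0.1314 = 5.148 × 10^-3 mol
n(I2) = n(S2O3^2-)/2 = 2.574 × 10^-3 mol
n(OCl^-) in the aliquot = 2.574 × 10^-3 mol (1:1 ratio)
[OCl^-] = 2.574 × 10^-3 / 0.02461 = 0.1046 mol/L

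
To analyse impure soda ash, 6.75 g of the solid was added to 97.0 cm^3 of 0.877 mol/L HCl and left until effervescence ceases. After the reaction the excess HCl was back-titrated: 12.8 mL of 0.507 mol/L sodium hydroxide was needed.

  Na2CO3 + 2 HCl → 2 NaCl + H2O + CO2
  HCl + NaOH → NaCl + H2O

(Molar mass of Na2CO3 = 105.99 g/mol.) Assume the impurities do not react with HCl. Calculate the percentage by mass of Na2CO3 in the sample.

61.7 %

n(HCl) added = 0.0970 × 0.877 = 0.0851 mol
n(NaOH) used in back-titration = 0.0128 × 0.507 = 6.49 × 10^-3 mol
n(HCl) left over = 6.49 × 10^-3 mol (1:1 ratio)
n(HCl) consumed by analyte = 0.0851 − 6.49 × 10^-3 = 0.0786 mol
From the 1:2 ratio, n(Na2CO3) = 1/2 × 0.0786 = 0.0393 mol
mass of Na2CO3 = 0.0393 × 105.99 = 4.16 g
% Na2CO3 = 4.16 / 6.75 × 100 = 61.7 %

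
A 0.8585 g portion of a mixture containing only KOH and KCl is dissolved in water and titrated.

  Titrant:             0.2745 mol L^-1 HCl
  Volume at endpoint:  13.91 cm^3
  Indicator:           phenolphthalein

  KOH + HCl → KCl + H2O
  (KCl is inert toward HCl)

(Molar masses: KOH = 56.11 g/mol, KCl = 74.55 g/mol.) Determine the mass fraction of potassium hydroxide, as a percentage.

24.96 %

n(HCl) = 0.01391 × 0.2745 = 3.818 × 10^-3 mol
Let x = n(KOH), y = n(KCl).
Titrant: 1x = 3.818 × 10^-3;  mass: 56.11x + 74.55y = 0.8585
Solving, x = 3.818 × 10^-3 mol, y = 8.642 × 10^-3 mol
mass of KOH = 3.818 × 10^-3 × 56.11 = 0.2142 g
% KOH = 0.2142 / 0.8585 × 100 = 24.96 %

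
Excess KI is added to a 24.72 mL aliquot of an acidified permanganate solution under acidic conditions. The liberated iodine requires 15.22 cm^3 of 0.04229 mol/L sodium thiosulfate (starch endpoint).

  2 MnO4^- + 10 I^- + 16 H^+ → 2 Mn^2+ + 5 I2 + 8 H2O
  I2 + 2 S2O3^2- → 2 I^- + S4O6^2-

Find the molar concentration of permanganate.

n(S2O3^2-) = 0.01522 × 0.04229 = 6.437 × 10^-4 mol
n(I2) = n(S2O3^2-)/2 = 3.218 × 10^-4 mol
From the 2:5 ratio, n(MnO4^-) in the aliquot = 2/5 × 3.218 × 10^-4 = 1.287 × 10^-4 mol
[MnO4^-] = 1.287 × 10^-4 / 0.02472 = 0.005208 mol/L

0.005208 mol/L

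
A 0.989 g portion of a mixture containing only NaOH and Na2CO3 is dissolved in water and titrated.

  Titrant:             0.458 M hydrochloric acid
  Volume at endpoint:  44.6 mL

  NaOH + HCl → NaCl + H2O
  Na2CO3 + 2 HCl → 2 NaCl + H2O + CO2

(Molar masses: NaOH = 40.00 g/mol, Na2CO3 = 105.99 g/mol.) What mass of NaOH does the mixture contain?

n(HCl) = 0.0446 × 0.458 = 0.0204 mol
Let x = n(NaOH), y = n(Na2CO3).
Titrant: 1x + 2y = 0.0204;  mass: 40.00x + 105.99y = 0.989
Solving, x = 7.20 × 10^-3 mol, y = 6.62 × 10^-3 mol
mass of NaOH = 7.20 × 10^-3 × 40.00 = 0.288 g

0.288 g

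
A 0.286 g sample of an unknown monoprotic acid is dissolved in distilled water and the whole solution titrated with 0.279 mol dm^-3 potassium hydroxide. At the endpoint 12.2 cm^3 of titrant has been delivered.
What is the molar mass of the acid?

n(KOH) = 0.0122 L × 0.279 mol/L = 3.40 × 10^-3 mol
n(HA) = 3.40 × 10^-3 mol (1:1 ratio)
M = m / n = 0.286 g / 3.40 × 10^-3 mol = 84.0 g/mol

84.0 g/mol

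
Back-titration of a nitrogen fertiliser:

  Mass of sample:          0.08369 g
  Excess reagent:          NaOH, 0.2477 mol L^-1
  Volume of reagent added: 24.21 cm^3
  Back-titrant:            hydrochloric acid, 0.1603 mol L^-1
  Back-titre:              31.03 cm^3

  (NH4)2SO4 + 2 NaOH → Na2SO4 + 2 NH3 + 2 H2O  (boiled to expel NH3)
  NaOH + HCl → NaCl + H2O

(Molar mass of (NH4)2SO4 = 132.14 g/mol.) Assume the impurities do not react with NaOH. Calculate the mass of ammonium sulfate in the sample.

0.06757 g

n(NaOH) added = 0.02421 × 0.2477 = 5.997 × 10^-3 mol
n(HCl) used in back-titration = 0.03103 × 0.1603 = 4.974 × 10^-3 mol
n(NaOH) left over = 4.974 × 10^-3 mol (1:1 ratio)
n(NaOH) consumed by analyte = 5.997 × 10^-3 − 4.974 × 10^-3 = 1.023 × 10^-3 mol
From the 1:2 ratio, n((NH4)2SO4) = 1/2 × 1.023 × 10^-3 = 5.114 × 10^-4 mol
mass of (NH4)2SO4 = 5.114 × 10^-4 × 132.14 = 0.06757 g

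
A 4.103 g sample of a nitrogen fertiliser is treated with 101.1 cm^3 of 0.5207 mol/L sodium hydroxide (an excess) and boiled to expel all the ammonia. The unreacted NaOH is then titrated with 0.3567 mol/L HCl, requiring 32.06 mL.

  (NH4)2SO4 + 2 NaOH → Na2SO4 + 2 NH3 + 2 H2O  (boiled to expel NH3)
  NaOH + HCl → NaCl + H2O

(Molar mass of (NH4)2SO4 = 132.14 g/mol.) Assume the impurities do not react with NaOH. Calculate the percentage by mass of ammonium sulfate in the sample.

66.35 %

n(NaOH) added = 0.1011 × 0.5207 = 0.05264 mol
n(HCl) used in back-titration = 0.03206 × 0.3567 = 0.01144 mol
n(NaOH) left over = 0.01144 mol (1:1 ratio)
n(NaOH) consumed by analyte = 0.05264 − 0.01144 = 0.04121 mol
From the 1:2 ratio, n((NH4)2SO4) = 1/2 × 0.04121 = 0.02060 mol
mass of (NH4)2SO4 = 0.02060 × 132.14 = 2.723 g
% (NH4)2SO4 = 2.723 / 4.103 × 100 = 66.35 %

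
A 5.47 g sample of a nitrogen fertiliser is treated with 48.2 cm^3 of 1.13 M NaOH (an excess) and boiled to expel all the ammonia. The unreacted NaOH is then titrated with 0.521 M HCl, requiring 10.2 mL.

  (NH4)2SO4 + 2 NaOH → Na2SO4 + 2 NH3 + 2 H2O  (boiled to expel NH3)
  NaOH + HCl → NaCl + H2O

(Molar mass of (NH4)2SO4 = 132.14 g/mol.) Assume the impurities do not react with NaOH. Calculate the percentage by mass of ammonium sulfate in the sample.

59.4 %

n(NaOH) added = 0.0482 × 1.13 = 0.0545 mol
n(HCl) used in back-titration = 0.0102 × 0.521 = 5.31 × 10^-3 mol
n(NaOH) left over = 5.31 × 10^-3 mol (1:1 ratio)
n(NaOH) consumed by analyte = 0.0545 − 5.31 × 10^-3 = 0.0492 mol
From the 1:2 ratio, n((NH4)2SO4) = 1/2 × 0.0492 = 0.0246 mol
mass of (NH4)2SO4 = 0.0246 × 132.14 = 3.25 g
% (NH4)2SO4 = 3.25 / 5.47 × 100 = 59.4 %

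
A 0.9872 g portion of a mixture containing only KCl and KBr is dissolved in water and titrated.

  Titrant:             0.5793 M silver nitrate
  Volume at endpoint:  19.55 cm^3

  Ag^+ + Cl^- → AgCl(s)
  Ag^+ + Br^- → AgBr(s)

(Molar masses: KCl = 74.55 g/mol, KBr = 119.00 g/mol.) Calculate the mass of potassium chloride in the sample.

0.6046 g

n(AgNO3) = 0.01955 × 0.5793 = 0.01133 mol
Let x = n(KCl), y = n(KBr).
Titrant: 1x + 1y = 0.01133;  mass: 74.55x + 119.00y = 0.9872
Solving, x = 8.111 × 10^-3 mol, y = 3.215 × 10^-3 mol
mass of KCl = 8.111 × 10^-3 × 74.55 = 0.6046 g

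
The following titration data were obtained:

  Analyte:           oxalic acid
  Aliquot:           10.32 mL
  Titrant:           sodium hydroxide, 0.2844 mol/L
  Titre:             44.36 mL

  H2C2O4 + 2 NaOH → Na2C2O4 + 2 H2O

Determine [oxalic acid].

0.6112 mol/L

n(NaOH) = 0.04436 L × 0.2844 mol/L = 0.01262 mol
From the 1:2 mole ratio, n(H2C2O4) = 1/2 × 0.01262 = 6.308 × 10^-3 mol
[H2C2O4] = 6.308 × 10^-3 mol / 0.01032 L = 0.6112 mol/L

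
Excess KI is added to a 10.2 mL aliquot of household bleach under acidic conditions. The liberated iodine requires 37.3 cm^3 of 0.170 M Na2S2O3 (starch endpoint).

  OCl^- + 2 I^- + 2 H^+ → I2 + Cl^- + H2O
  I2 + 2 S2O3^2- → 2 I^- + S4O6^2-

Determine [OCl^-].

0.311 M

n(S2O3^2-) = 0.0373 × 0.170 = 6.34 × 10^-3 mol
n(I2) = n(S2O3^2-)/2 = 3.17 × 10^-3 mol
n(OCl^-) in the aliquot = 3.17 × 10^-3 mol (1:1 ratio)
[OCl^-] = 3.17 × 10^-3 / 0.0102 = 0.311 mol/L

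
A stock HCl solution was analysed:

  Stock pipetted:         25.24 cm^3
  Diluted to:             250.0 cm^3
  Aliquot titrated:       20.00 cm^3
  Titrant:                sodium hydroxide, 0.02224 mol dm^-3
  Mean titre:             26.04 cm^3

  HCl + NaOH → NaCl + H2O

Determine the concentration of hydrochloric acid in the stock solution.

0.2868 mol/L

n(NaOH) = 0.02604 × 0.02224 = 5.791 × 10^-4 mol
n(HCl) in the aliquot = 5.791 × 10^-4 mol (1:1 ratio)
[HCl]_dilute = 5.791 × 10^-4 / 0.02000 = 0.02896 mol/L
Dilution factor = 250.0 / 25.24 = 9.905
[HCl]_stock = 0.02896 × 9.905 = 0.2868 mol/L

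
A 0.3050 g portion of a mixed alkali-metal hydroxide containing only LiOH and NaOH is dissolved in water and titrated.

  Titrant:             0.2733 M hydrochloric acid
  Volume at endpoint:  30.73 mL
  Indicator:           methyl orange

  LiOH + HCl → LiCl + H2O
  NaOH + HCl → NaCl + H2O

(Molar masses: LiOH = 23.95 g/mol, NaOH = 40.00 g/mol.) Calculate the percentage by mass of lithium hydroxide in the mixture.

15.14 %

n(HCl) = 0.03073 × 0.2733 = 8.399 × 10^-3 mol
Let x = n(LiOH), y = n(NaOH).
Titrant: 1x + 1y = 8.399 × 10^-3;  mass: 23.95x + 40.00y = 0.3050
Solving, x = 1.928 × 10^-3 mol, y = 6.471 × 10^-3 mol
mass of LiOH = 1.928 × 10^-3 × 23.95 = 0.04617 g
% LiOH = 0.04617 / 0.3050 × 100 = 15.14 %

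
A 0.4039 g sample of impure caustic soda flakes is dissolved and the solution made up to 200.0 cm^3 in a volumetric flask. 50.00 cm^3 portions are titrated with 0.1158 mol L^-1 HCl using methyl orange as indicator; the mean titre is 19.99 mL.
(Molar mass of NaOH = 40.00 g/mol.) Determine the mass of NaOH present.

NaOH + HCl → NaCl + H2O
n(HCl) per titration = 0.01999 × 0.1158 = 2.315 × 10^-3 mol
n(NaOH) in each aliquot = 2.315 × 10^-3 mol (1:1 ratio)
n(NaOH) in the whole flask = 2.315 × 10^-3 × 200.0/50.00 = 9.259 × 10^-3 mol
mass of NaOH = 9.259 × 10^-3 × 40.00 = 0.3704 g

0.3704 g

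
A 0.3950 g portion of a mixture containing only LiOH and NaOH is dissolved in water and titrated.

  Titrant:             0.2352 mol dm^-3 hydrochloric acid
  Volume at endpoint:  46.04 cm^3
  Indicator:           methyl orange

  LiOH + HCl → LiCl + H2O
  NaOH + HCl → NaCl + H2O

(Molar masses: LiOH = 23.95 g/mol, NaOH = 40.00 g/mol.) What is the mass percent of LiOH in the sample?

n(HCl) = 0.04604 × 0.2352 = 0.01083 mol
Let x = n(LiOH), y = n(NaOH).
Titrant: 1x + 1y = 0.01083;  mass: 23.95x + 40.00y = 0.3950
Solving, x = 2.377 × 10^-3 mol, y = 8.452 × 10^-3 mol
mass of LiOH = 2.377 × 10^-3 × 23.95 = 0.05692 g
% LiOH = 0.05692 / 0.3950 × 100 = 14.41 %

14.41 %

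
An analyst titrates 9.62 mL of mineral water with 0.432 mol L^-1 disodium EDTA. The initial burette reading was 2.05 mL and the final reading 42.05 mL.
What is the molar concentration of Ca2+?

1.80 mol/L

Ca^2+ + EDTA^4- → [Ca(EDTA)]^2-
n(EDTA) = 0.0400 L × 0.432 mol/L = 0.0173 mol
n(Ca2+) = 0.0173 mol (1:1 mole ratio)
[Ca2+] = 0.0173 mol / 0.00962 L = 1.80 mol/L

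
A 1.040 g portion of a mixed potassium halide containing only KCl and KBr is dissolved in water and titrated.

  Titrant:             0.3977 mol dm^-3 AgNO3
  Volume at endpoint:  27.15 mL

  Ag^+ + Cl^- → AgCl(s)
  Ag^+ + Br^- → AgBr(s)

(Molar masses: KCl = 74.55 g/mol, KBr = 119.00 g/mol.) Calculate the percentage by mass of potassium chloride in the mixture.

39.50 %

n(AgNO3) = 0.02715 × 0.3977 = 0.01080 mol
Let x = n(KCl), y = n(KBr).
Titrant: 1x + 1y = 0.01080;  mass: 74.55x + 119.00y = 1.040
Solving, x = 5.510 × 10^-3 mol, y = 5.288 × 10^-3 mol
mass of KCl = 5.510 × 10^-3 × 74.55 = 0.4108 g
% KCl = 0.4108 / 1.040 × 100 = 39.50 %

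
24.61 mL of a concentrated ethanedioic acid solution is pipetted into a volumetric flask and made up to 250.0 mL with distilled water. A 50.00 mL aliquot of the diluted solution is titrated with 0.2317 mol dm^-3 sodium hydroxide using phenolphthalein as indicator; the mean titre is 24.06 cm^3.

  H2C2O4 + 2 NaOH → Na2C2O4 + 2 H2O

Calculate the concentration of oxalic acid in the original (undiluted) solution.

0.5663 mol/L

n(NaOH) = 0.02406 × 0.2317 = 5.575 × 10^-3 mol
From the 1:2 ratio, n(H2C2O4) in the aliquot = 1/2 × 5.575 × 10^-3 = 2.787 × 10^-3 mol
[H2C2O4]_dilute = 2.787 × 10^-3 / 0.05000 = 0.05575 mol/L
Dilution factor = 250.0 / 24.61 = 10.16
[H2C2O4]_stock = 0.05575 × 10.16 = 0.5663 mol/L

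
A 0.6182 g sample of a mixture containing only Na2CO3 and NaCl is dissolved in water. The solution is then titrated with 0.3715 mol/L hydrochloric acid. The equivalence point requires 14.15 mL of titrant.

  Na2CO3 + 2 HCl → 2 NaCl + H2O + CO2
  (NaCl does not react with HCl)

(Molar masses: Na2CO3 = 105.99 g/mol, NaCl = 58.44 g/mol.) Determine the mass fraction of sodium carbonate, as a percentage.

n(HCl) = 0.01415 × 0.3715 = 5.257 × 10^-3 mol
Let x = n(Na2CO3), y = n(NaCl).
Titrant: 2x = 5.257 × 10^-3;  mass: 105.99x + 58.44y = 0.6182
Solving, x = 2.628 × 10^-3 mol, y = 5.811 × 10^-3 mol
mass of Na2CO3 = 2.628 × 10^-3 × 105.99 = 0.2786 g
% Na2CO3 = 0.2786 / 0.6182 × 100 = 45.06 %

45.06 %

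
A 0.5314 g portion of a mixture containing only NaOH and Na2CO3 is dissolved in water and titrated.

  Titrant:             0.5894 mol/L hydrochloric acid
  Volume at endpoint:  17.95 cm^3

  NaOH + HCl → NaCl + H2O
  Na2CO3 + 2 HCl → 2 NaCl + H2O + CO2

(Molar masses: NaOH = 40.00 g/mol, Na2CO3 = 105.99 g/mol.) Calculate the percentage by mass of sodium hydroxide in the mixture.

n(HCl) = 0.01795 × 0.5894 = 0.01058 mol
Let x = n(NaOH), y = n(Na2CO3).
Titrant: 1x + 2y = 0.01058;  mass: 40.00x + 105.99y = 0.5314
Solving, x = 2.253 × 10^-3 mol, y = 4.164 × 10^-3 mol
mass of NaOH = 2.253 × 10^-3 × 40.00 = 0.09010 g
% NaOH = 0.09010 / 0.5314 × 100 = 16.96 %

16.96 %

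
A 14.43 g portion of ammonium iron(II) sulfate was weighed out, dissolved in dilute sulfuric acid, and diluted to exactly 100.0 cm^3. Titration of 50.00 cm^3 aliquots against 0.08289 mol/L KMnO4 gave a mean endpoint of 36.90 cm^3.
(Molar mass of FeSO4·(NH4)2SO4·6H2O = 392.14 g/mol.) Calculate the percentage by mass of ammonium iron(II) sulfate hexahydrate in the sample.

83.12 %

MnO4^- + 5 Fe^2+ + 8 H^+ → Mn^2+ + 5 Fe^3+ + 4 H2O
n(KMnO4) per titration = 0.03690 × 0.08289 = 3.059 × 10^-3 mol
From the 5:1 ratio, n(FeSO4·(NH4)2SO4·6H2O) in each aliquot = 5/1 × 3.059 × 10^-3 = 0.01529 mol
n(FeSO4·(NH4)2SO4·6H2O) in the whole flask = 0.01529 × 100.0/50.00 = 0.03059 mol
mass of FeSO4·(NH4)2SO4·6H2O = 0.03059 × 392.14 = 11.99 g
% FeSO4·(NH4)2SO4·6H2O = 11.99 / 14.43 × 100 = 83.12 %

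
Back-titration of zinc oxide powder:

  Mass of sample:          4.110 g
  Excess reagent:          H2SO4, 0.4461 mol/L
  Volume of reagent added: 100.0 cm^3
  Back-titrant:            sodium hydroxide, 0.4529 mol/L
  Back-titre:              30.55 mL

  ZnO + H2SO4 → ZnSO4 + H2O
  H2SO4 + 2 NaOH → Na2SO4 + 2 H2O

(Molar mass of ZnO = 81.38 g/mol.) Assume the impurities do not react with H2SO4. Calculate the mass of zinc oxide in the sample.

3.067 g

n(H2SO4) added = 0.1000 × 0.4461 = 0.04461 mol
n(NaOH) used in back-titration = 0.03055 × 0.4529 = 0.01384 mol
From the 1:2 ratio, n(H2SO4) left over = 1/2 × 0.01384 = 6.918 × 10^-3 mol
n(H2SO4) consumed by analyte = 0.04461 − 6.918 × 10^-3 = 0.03769 mol
n(ZnO) = 0.03769 mol (1:1 ratio)
mass of ZnO = 0.03769 × 81.38 = 3.067 g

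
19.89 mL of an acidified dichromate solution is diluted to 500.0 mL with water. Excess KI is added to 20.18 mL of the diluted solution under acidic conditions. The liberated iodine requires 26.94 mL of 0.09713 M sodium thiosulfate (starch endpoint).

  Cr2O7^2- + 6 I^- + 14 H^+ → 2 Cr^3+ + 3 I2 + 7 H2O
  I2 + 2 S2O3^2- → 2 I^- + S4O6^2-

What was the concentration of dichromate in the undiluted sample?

n(S2O3^2-) = 0.02694 × 0.09713 = 2.617 × 10^-3 mol
n(I2) = n(S2O3^2-)/2 = 1.308 × 10^-3 mol
From the 1:3 ratio, n(Cr2O7^2-) in the aliquot = 1/3 × 1.308 × 10^-3 = 4.361 × 10^-4 mol
[Cr2O7^2-]_dilute = 4.361 × 10^-4 / 0.02018 = 0.02161 mol/L
[Cr2O7^2-]_original = 0.02161 × 500.0/19.89 = 0.5433 mol/L

0.5433 M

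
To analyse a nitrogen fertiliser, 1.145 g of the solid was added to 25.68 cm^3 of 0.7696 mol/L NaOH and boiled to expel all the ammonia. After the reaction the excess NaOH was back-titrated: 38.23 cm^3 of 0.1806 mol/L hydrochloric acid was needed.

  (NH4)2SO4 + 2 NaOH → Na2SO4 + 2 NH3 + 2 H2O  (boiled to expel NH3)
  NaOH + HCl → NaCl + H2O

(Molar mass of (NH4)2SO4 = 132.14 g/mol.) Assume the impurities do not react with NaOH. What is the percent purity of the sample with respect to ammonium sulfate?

74.20 %

n(NaOH) added = 0.02568 × 0.7696 = 0.01976 mol
n(HCl) used in back-titration = 0.03823 × 0.1806 = 6.904 × 10^-3 mol
n(NaOH) left over = 6.904 × 10^-3 mol (1:1 ratio)
n(NaOH) consumed by analyte = 0.01976 − 6.904 × 10^-3 = 0.01286 mol
From the 1:2 ratio, n((NH4)2SO4) = 1/2 × 0.01286 = 6.429 × 10^-3 mol
mass of (NH4)2SO4 = 6.429 × 10^-3 × 132.14 = 0.8496 g
% (NH4)2SO4 = 0.8496 / 1.145 × 100 = 74.20 %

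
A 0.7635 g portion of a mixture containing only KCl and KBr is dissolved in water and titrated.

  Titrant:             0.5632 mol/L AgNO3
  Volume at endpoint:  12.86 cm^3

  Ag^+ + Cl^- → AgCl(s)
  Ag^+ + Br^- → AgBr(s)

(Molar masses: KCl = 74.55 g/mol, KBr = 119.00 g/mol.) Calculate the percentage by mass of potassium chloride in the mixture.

21.61 %

n(AgNO3) = 0.01286 × 0.5632 = 7.243 × 10^-3 mol
Let x = n(KCl), y = n(KBr).
Titrant: 1x + 1y = 7.243 × 10^-3;  mass: 74.55x + 119.00y = 0.7635
Solving, x = 2.213 × 10^-3 mol, y = 5.029 × 10^-3 mol
mass of KCl = 2.213 × 10^-3 × 74.55 = 0.1650 g
% KCl = 0.1650 / 0.7635 × 100 = 21.61 %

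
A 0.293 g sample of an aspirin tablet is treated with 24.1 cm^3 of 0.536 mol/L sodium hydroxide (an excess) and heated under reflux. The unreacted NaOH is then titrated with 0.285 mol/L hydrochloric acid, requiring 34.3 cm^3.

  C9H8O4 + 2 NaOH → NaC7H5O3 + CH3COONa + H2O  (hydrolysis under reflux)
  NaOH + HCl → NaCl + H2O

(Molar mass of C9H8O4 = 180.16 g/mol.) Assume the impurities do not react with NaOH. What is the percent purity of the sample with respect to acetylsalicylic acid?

n(NaOH) added = 0.0241 × 0.536 = 0.0129 mol
n(HCl) used in back-titration = 0.0343 × 0.285 = 9.78 × 10^-3 mol
n(NaOH) left over = 9.78 × 10^-3 mol (1:1 ratio)
n(NaOH) consumed by analyte = 0.0129 − 9.78 × 10^-3 = 3.14 × 10^-3 mol
From the 1:2 ratio, n(C9H8O4) = 1/2 × 3.14 × 10^-3 = 1.57 × 10^-3 mol
mass of C9H8O4 = 1.57 × 10^-3 × 180.16 = 0.283 g
% C9H8O4 = 0.283 / 0.293 × 100 = 96.6 %

96.6 %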